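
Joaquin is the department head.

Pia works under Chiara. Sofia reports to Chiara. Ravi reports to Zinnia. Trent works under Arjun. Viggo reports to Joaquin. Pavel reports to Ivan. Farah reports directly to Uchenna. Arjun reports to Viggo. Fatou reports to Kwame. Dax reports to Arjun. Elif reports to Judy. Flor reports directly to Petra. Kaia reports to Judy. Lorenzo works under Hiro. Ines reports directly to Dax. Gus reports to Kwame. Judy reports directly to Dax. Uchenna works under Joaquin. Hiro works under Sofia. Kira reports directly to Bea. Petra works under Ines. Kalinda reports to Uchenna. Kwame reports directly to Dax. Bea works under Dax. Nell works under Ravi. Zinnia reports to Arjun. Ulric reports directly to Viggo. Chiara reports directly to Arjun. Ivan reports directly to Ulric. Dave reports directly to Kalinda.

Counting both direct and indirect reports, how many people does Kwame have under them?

Kwame directly manages Fatou, Gus. Fatou has no reports. Gus has no reports. So Kwame's organization is 2 direct reports plus everyone under them: 1 + 1 = 2.

2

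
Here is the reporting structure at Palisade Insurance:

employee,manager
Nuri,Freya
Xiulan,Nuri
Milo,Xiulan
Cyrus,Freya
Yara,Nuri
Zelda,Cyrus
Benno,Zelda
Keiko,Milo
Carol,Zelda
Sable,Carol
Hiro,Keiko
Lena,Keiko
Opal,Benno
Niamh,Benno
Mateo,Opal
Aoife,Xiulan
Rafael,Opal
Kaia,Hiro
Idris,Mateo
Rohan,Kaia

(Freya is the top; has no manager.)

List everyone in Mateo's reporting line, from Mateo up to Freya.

Mateo reports to Opal. Opal reports to Benno. Benno reports to Zelda. Zelda reports to Cyrus. Cyrus reports to Freya. Freya is at the top.

Mateo -> Opal -> Benno -> Zelda -> Cyrus -> Freya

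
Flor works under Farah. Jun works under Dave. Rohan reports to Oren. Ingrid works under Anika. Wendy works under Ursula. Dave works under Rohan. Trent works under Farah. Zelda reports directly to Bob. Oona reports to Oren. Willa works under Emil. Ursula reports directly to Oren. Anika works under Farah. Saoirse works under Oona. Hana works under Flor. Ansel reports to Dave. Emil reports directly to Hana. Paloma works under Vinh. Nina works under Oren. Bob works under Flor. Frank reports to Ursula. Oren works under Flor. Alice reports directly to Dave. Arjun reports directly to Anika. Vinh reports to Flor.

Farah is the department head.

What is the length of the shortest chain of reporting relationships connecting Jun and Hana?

Jun is 4 levels below Flor, and Hana is 1 level below Flor (their lowest common manager). The shortest path runs up from Jun to Flor and back down to Hana: 4 + 1 = 5 links.

5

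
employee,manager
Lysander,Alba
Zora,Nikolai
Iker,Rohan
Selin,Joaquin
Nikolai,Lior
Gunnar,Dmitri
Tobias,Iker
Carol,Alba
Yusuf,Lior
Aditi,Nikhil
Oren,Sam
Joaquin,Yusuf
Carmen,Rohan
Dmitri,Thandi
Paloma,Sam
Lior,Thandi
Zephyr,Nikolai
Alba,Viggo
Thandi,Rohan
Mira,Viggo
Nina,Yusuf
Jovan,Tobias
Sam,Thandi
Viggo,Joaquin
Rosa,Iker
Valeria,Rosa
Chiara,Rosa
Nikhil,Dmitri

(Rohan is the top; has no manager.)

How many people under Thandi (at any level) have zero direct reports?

11

The people in Thandi's organization with no one reporting to them are Paloma, Oren, Zephyr, Zora, Nina, Selin, Lysander, Carol, Mira, Gunnar, Aditi. That is 11.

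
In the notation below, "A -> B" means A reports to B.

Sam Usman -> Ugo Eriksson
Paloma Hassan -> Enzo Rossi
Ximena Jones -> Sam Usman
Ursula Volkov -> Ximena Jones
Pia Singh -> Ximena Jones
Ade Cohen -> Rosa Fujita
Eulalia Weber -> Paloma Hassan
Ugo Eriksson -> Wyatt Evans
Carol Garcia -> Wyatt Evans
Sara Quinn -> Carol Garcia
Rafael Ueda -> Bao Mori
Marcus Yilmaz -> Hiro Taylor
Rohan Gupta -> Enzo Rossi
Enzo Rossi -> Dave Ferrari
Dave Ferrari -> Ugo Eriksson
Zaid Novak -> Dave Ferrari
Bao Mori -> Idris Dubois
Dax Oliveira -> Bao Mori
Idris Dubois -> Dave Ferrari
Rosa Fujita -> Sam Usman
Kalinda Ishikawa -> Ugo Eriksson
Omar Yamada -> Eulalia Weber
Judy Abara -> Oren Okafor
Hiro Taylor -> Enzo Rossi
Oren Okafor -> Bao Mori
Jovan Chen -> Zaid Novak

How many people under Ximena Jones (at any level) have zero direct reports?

2

The people in Ximena Jones's organization with no one reporting to them are Pia Singh, Ursula Volkov. That is 2.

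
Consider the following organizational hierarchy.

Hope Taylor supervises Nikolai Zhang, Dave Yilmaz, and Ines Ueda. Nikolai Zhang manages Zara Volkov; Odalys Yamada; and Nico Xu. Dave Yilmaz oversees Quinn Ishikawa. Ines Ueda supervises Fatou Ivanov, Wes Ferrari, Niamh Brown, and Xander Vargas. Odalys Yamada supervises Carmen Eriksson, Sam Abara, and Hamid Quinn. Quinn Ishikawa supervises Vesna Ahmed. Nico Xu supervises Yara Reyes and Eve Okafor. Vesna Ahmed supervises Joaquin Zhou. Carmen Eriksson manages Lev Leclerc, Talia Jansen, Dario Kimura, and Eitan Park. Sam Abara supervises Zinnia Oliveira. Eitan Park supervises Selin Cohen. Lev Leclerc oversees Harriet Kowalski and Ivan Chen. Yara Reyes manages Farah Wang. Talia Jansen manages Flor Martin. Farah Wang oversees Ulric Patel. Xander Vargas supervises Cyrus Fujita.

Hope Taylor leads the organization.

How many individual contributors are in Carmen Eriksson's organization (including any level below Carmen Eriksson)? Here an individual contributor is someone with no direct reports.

The people in Carmen Eriksson's organization with no one reporting to them are Dario Kimura, Flor Martin, Ivan Chen, Harriet Kowalski, Selin Cohen. That is 5.

5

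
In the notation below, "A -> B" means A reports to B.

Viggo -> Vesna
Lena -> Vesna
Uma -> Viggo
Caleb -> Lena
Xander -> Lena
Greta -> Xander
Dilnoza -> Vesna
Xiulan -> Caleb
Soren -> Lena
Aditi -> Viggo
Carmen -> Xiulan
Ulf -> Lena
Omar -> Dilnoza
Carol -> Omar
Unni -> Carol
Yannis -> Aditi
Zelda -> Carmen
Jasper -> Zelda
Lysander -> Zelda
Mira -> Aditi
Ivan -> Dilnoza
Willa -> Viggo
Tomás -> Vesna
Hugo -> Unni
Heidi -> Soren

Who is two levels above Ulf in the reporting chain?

Ulf reports to Lena, and Lena reports to Vesna. So Ulf's skip-level manager is Vesna.

Vesna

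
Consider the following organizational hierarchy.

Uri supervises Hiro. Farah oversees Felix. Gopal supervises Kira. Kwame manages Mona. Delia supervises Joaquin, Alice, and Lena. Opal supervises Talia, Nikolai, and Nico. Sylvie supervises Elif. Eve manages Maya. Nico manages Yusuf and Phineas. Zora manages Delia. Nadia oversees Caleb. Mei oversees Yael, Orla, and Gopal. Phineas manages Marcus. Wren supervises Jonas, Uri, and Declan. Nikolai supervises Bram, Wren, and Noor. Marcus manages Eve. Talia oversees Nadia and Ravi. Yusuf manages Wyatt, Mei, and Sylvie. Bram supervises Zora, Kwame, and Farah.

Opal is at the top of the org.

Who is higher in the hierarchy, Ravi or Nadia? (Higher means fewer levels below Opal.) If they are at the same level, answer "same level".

same level

Both Ravi and Nadia are 2 levels below Opal.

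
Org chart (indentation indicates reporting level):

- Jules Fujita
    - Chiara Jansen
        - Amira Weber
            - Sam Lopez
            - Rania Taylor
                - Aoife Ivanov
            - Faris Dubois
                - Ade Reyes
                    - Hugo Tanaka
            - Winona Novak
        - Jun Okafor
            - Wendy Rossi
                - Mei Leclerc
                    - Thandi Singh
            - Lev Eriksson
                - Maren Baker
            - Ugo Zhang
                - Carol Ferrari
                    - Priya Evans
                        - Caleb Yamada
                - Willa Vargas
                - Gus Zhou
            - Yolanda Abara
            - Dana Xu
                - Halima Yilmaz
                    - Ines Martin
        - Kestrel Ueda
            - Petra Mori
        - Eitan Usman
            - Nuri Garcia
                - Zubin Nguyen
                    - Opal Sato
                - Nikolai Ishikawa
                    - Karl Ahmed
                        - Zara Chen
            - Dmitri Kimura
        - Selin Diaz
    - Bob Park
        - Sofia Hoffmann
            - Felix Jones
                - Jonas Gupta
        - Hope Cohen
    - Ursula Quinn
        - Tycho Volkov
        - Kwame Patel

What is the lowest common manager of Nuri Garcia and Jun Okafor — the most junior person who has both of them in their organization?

Chiara Jansen

Nuri Garcia's chain of managers is Eitan Usman, Chiara Jansen, Jules Fujita. Jun Okafor's chain of managers is Chiara Jansen, Jules Fujita. The first manager that appears in both chains is Chiara Jansen.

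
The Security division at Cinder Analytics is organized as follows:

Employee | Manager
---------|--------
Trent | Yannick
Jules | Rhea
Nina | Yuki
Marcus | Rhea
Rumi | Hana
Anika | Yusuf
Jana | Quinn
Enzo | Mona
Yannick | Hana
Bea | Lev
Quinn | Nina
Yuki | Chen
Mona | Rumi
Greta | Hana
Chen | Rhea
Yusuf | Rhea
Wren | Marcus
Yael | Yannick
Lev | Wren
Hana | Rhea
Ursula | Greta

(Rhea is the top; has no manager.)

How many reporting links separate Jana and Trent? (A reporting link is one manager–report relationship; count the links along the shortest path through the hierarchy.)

8

Jana is 5 levels below Rhea, and Trent is 3 levels below Rhea (their lowest common manager). The shortest path runs up from Jana to Rhea and back down to Trent: 5 + 3 = 8 links.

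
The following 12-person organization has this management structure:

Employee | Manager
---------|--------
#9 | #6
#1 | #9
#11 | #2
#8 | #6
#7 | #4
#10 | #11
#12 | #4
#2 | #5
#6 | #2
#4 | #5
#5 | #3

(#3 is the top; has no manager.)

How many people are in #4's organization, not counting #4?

#4 directly manages #12, #7. #12 has no reports. #7 has no reports. So #4's organization is 2 direct reports plus everyone under them: 1 + 1 = 2.

2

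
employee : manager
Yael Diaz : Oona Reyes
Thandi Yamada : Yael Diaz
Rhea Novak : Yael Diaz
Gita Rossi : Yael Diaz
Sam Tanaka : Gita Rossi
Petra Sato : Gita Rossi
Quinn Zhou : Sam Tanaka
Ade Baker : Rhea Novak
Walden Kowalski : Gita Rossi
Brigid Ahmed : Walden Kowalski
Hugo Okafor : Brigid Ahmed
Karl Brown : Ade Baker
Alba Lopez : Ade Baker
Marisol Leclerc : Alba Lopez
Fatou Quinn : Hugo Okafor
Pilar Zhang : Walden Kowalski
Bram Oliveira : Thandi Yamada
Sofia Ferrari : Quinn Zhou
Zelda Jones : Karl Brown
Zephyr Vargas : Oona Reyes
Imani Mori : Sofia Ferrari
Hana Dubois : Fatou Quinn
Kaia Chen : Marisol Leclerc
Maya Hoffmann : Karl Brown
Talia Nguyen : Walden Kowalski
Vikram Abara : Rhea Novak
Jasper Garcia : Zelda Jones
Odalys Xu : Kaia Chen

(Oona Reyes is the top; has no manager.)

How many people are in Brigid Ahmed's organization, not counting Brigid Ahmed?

Brigid Ahmed directly manages Hugo Okafor. Under Hugo Okafor: Fatou Quinn, Hana Dubois (2). That's 3 in total.

3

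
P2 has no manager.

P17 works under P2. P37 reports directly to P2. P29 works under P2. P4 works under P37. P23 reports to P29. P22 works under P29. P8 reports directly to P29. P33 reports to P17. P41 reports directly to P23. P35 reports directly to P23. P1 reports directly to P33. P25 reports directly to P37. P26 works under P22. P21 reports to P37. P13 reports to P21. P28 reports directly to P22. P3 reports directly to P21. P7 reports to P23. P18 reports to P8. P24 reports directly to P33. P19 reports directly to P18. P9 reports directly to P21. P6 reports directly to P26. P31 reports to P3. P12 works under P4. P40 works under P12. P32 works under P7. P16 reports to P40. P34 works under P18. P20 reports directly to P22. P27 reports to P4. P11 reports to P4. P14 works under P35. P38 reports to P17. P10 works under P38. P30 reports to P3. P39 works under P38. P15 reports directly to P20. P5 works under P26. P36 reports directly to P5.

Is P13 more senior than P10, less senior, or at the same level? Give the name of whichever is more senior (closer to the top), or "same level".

same level

Both P13 and P10 are 3 levels below P2.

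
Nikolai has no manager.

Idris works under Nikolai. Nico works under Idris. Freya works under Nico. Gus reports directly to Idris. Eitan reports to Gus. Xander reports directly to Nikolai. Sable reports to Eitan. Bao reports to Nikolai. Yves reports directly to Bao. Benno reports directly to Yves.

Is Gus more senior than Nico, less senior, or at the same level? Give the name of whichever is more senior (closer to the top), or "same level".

Both Gus and Nico are 2 levels below Nikolai.

same level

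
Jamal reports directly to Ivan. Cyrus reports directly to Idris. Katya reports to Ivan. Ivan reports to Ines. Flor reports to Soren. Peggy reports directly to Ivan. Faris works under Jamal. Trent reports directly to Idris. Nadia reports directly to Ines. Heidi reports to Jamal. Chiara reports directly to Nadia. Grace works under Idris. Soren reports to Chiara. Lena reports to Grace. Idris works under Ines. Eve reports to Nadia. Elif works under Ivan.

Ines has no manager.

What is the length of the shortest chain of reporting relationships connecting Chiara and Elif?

Chiara is 2 levels below Ines, and Elif is 2 levels below Ines (their lowest common manager). The shortest path runs up from Chiara to Ines and back down to Elif: 2 + 2 = 4 links.

4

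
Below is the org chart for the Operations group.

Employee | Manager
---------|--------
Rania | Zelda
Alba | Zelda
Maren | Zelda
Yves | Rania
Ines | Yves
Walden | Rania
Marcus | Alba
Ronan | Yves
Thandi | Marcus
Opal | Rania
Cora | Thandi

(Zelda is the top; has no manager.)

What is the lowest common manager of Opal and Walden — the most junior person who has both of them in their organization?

Rania

Opal's chain of managers is Rania, Zelda. Walden's chain of managers is Rania, Zelda. The first manager that appears in both chains is Rania.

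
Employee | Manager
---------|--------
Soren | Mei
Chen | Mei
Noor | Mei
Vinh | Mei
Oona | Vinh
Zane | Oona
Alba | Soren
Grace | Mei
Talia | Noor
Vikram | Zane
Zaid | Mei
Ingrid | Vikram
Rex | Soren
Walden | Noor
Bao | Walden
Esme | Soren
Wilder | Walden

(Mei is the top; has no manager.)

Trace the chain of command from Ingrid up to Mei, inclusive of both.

Ingrid -> Vikram -> Zane -> Oona -> Vinh -> Mei

Ingrid reports to Vikram. Vikram reports to Zane. Zane reports to Oona. Oona reports to Vinh. Vinh reports to Mei. Mei is at the top.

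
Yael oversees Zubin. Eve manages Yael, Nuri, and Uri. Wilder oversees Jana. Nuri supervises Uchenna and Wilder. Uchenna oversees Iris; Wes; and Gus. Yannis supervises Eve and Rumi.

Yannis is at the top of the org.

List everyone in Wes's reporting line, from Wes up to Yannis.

Wes reports to Uchenna. Uchenna reports to Nuri. Nuri reports to Eve. Eve reports to Yannis. Yannis is at the top.

Wes -> Uchenna -> Nuri -> Eve -> Yannis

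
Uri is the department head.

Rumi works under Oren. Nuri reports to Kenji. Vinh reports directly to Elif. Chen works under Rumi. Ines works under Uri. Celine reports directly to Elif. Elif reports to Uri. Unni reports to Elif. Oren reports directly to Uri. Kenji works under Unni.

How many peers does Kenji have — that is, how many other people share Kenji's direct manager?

Kenji reports to Unni, and Unni has no other direct reports. Kenji has 0 peers.

0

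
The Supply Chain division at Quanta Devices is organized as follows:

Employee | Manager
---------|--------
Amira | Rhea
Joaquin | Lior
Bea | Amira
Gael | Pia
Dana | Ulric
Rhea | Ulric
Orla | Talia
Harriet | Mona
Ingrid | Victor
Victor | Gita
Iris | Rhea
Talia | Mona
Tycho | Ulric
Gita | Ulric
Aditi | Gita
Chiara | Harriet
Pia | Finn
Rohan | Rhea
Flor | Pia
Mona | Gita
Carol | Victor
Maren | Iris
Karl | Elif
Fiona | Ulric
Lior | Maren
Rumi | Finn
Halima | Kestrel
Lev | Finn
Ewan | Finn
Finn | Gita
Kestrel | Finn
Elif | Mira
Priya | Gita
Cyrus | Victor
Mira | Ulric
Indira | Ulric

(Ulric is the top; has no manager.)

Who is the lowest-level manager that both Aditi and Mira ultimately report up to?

Ulric

Aditi's chain of managers is Gita, Ulric. Mira's chain of managers is Ulric. The first manager that appears in both chains is Ulric.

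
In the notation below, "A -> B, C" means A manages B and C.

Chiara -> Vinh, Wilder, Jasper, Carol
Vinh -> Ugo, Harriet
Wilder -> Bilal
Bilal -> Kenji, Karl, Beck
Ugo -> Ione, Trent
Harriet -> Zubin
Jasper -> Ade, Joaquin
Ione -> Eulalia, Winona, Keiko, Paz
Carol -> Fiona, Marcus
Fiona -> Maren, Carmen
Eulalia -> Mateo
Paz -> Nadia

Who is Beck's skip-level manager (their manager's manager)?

Beck reports to Bilal, and Bilal reports to Wilder. So Beck's skip-level manager is Wilder.

Wilder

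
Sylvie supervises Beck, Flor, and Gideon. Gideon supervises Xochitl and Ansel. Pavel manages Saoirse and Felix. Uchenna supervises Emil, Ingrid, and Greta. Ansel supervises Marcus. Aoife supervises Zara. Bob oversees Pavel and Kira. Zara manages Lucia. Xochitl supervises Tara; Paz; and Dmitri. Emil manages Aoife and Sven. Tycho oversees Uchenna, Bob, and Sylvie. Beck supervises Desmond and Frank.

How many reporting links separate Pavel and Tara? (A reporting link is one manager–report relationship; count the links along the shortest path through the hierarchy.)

Pavel is 2 levels below Tycho, and Tara is 4 levels below Tycho (their lowest common manager). The shortest path runs up from Pavel to Tycho and back down to Tara: 2 + 4 = 6 links.

6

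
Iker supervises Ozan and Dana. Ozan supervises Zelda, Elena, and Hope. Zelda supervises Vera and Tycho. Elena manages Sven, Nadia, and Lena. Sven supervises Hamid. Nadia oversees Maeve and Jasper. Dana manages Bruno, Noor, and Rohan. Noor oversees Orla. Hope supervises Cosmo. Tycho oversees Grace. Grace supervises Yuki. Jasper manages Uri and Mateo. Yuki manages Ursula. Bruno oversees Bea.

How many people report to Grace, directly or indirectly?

2

Grace directly manages Yuki. Under Yuki: Ursula (1). That's 2 in total.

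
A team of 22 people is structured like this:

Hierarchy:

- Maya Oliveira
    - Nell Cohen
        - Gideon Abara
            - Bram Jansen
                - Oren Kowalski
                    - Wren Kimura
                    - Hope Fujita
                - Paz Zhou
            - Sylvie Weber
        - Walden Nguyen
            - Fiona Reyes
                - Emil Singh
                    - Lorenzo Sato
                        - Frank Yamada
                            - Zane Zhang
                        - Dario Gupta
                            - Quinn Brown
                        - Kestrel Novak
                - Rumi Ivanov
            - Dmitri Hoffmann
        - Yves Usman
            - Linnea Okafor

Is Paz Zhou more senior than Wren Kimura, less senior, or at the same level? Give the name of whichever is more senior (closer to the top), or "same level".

Paz Zhou is 4 levels below Maya Oliveira; Wren Kimura is 5. Paz Zhou is higher.

Paz Zhou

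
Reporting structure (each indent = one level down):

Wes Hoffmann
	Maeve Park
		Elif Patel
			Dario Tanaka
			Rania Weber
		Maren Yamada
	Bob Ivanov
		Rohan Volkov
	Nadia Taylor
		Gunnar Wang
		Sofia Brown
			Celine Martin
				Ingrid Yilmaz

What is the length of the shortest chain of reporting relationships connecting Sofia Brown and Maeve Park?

3

Sofia Brown is 2 levels below Wes Hoffmann, and Maeve Park is 1 level below Wes Hoffmann (their lowest common manager). The shortest path runs up from Sofia Brown to Wes Hoffmann and back down to Maeve Park: 2 + 1 = 3 links.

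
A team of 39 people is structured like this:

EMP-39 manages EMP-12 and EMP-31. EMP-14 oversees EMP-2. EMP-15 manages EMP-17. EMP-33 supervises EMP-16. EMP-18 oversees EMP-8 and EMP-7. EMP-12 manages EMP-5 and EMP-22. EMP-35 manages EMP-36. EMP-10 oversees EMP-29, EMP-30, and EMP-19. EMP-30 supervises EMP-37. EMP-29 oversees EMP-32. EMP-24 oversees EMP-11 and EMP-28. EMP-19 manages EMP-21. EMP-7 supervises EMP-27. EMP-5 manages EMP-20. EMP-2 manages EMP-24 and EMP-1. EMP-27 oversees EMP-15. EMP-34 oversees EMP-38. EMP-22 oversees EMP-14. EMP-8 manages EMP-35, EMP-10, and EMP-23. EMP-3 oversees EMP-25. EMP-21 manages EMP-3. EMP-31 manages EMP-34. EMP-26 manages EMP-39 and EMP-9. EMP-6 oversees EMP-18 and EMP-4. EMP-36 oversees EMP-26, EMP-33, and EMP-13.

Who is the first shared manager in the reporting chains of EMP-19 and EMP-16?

EMP-8

EMP-19's chain of managers is EMP-10, EMP-8, EMP-18, EMP-6. EMP-16's chain of managers is EMP-33, EMP-36, EMP-35, EMP-8, EMP-18, EMP-6. The first manager that appears in both chains is EMP-8.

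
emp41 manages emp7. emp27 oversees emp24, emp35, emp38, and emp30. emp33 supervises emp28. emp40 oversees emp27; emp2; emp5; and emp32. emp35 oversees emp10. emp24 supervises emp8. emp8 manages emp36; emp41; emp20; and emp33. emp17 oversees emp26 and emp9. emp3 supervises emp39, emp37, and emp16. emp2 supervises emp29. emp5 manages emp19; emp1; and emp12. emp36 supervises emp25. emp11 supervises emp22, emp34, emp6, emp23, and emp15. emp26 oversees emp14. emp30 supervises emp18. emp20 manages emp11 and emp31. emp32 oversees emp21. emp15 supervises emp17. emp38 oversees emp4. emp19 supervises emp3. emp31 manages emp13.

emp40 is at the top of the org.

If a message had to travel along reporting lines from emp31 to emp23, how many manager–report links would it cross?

3

emp31 is 1 level below emp20, and emp23 is 2 levels below emp20 (their lowest common manager). The shortest path runs up from emp31 to emp20 and back down to emp23: 1 + 2 = 3 links.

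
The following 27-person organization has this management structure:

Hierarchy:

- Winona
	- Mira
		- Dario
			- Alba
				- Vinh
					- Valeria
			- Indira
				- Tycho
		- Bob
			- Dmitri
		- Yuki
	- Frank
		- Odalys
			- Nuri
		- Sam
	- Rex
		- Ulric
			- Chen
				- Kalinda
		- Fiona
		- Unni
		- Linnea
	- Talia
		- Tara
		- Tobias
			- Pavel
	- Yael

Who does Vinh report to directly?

Vinh reports directly to Alba.

Alba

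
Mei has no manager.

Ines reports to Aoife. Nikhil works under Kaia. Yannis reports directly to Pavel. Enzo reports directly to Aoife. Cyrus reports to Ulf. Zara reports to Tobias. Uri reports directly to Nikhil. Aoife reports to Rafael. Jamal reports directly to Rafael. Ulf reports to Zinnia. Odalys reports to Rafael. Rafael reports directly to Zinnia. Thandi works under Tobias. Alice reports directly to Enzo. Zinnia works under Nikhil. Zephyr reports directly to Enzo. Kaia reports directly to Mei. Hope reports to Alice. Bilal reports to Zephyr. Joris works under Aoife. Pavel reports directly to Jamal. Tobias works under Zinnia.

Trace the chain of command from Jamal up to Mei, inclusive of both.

Jamal -> Rafael -> Zinnia -> Nikhil -> Kaia -> Mei

Jamal reports to Rafael. Rafael reports to Zinnia. Zinnia reports to Nikhil. Nikhil reports to Kaia. Kaia reports to Mei. Mei is at the top.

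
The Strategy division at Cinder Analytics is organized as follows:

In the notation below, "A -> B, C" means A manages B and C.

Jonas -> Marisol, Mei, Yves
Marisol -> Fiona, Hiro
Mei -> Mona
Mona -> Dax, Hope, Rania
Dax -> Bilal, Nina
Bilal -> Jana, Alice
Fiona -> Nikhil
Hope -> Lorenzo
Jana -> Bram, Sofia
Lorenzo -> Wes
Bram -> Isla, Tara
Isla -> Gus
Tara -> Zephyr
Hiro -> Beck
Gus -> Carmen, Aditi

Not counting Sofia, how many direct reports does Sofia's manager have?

1

Sofia reports to Jana. Jana's other direct reports are Bram — 1 peer.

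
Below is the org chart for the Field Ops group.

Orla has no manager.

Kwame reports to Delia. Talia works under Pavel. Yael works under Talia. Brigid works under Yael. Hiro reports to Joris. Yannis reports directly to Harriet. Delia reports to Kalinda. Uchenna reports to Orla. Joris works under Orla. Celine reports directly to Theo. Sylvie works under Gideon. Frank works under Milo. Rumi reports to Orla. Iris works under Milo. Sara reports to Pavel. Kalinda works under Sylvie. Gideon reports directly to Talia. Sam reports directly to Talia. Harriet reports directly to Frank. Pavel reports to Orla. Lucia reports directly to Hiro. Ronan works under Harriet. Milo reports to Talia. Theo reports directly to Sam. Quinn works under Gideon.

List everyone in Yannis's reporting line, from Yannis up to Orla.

Yannis -> Harriet -> Frank -> Milo -> Talia -> Pavel -> Orla

Yannis reports to Harriet. Harriet reports to Frank. Frank reports to Milo. Milo reports to Talia. Talia reports to Pavel. Pavel reports to Orla. Orla is at the top.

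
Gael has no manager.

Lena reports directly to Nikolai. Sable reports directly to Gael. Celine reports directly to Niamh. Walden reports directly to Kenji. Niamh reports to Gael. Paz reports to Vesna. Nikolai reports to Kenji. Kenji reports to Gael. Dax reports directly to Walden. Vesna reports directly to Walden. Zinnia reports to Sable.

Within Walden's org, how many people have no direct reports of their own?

The people in Walden's organization with no one reporting to them are Dax, Paz. That is 2.

2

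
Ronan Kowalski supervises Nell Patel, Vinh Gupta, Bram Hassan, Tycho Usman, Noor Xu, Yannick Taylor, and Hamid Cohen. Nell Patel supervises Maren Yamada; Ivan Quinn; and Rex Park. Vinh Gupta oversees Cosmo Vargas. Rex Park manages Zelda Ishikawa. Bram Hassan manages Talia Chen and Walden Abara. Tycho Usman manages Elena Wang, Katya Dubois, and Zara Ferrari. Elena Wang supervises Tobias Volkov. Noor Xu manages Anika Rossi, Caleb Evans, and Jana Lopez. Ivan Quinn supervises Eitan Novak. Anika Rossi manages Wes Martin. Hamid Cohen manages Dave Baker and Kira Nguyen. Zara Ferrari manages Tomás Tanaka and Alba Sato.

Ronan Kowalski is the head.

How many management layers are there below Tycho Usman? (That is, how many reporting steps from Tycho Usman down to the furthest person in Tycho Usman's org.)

2

The longest chain under Tycho Usman runs Tycho Usman → Zara Ferrari → Alba Sato, which is 2 levels below Tycho Usman.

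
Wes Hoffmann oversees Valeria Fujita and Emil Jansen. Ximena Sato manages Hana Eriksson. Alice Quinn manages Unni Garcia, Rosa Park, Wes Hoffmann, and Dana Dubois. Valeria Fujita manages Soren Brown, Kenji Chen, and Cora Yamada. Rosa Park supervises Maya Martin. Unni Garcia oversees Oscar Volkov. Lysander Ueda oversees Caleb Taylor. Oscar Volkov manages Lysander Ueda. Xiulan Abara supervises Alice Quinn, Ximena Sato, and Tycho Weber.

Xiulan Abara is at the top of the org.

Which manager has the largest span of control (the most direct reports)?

Alice Quinn

Direct-report counts: Xiulan Abara has 3; Ximena Sato has 1; Alice Quinn has 4; Wes Hoffmann has 2; Valeria Fujita has 3; Rosa Park has 1; Unni Garcia has 1; Oscar Volkov has 1; Lysander Ueda has 1. The largest is 4, held by Alice Quinn.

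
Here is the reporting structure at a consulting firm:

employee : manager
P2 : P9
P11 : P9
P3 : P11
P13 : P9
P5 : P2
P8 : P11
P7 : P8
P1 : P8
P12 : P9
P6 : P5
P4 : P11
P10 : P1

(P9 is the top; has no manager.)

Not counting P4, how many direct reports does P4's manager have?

2

P4 reports to P11. P11's other direct reports are P3, P8 — 2 peers.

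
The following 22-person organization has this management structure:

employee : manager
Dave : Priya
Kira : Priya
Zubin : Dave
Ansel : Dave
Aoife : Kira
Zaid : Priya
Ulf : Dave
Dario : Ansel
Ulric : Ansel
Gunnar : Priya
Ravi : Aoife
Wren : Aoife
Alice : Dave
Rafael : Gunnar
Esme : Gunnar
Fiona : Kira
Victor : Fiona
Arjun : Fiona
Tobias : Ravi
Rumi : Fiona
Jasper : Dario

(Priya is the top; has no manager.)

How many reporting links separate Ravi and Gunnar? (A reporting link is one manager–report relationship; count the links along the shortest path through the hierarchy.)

Ravi is 3 levels below Priya, and Gunnar is 1 level below Priya (their lowest common manager). The shortest path runs up from Ravi to Priya and back down to Gunnar: 3 + 1 = 4 links.

4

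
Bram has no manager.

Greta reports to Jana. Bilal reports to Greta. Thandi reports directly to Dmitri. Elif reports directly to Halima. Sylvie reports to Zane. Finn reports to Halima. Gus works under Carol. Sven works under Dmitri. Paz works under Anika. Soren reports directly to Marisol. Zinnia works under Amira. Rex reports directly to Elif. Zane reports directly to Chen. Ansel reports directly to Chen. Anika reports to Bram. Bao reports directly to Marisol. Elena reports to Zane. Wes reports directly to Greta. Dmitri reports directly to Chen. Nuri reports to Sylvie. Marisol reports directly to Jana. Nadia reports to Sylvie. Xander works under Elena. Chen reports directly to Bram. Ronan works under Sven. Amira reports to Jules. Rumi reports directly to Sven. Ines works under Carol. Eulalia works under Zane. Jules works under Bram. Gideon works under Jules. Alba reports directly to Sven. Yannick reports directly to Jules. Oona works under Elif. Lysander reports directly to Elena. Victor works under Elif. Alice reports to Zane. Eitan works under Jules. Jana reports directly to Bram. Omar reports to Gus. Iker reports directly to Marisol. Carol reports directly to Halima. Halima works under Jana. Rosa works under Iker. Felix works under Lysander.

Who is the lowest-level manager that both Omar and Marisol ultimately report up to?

Jana

Omar's chain of managers is Gus, Carol, Halima, Jana, Bram. Marisol's chain of managers is Jana, Bram. The first manager that appears in both chains is Jana.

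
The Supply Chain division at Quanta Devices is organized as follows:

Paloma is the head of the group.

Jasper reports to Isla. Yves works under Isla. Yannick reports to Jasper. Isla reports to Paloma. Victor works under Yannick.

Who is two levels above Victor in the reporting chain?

Victor reports to Yannick, and Yannick reports to Jasper. So Victor's skip-level manager is Jasper.

Jasper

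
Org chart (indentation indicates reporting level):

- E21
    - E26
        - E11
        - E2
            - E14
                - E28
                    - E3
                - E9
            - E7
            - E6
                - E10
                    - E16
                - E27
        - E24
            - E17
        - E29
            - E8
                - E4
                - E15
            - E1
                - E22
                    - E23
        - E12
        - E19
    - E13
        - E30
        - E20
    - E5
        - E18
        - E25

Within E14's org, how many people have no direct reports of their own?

The people in E14's organization with no one reporting to them are E9, E3. That is 2.

2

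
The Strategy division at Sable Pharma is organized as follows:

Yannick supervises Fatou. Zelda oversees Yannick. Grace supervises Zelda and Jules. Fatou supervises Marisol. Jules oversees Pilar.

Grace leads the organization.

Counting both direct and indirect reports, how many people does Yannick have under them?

2

Yannick directly manages Fatou. Under Fatou: Marisol (1). That's 2 in total.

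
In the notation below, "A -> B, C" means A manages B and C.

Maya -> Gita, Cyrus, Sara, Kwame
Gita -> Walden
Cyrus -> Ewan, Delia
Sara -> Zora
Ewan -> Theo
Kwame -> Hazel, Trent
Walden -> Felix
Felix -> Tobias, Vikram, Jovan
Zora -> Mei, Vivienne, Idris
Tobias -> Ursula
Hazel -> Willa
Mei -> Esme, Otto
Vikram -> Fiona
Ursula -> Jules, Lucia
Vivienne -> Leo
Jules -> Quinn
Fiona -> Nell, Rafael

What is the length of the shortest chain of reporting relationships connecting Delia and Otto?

Delia is 2 levels below Maya, and Otto is 4 levels below Maya (their lowest common manager). The shortest path runs up from Delia to Maya and back down to Otto: 2 + 4 = 6 links.

6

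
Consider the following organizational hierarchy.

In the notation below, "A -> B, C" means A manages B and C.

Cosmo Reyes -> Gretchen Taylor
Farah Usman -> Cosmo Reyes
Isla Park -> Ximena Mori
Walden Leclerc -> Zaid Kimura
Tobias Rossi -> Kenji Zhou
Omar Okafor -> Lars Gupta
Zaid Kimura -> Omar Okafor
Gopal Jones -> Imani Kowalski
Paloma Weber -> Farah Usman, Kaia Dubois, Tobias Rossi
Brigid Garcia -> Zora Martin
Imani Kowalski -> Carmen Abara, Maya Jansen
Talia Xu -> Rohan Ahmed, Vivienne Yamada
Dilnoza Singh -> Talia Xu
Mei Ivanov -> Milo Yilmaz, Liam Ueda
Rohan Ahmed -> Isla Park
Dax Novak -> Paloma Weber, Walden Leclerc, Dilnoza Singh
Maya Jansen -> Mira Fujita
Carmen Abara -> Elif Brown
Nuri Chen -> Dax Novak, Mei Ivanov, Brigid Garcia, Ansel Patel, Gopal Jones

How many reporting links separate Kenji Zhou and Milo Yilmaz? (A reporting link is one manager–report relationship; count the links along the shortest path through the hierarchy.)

Kenji Zhou is 4 levels below Nuri Chen, and Milo Yilmaz is 2 levels below Nuri Chen (their lowest common manager). The shortest path runs up from Kenji Zhou to Nuri Chen and back down to Milo Yilmaz: 4 + 2 = 6 links.

6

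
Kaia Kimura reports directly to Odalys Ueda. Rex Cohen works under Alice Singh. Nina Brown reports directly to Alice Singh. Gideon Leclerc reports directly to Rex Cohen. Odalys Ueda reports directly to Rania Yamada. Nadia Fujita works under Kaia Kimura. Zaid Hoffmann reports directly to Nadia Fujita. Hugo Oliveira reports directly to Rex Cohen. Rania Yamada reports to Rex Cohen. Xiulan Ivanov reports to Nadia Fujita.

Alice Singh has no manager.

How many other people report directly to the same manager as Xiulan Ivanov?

1

Xiulan Ivanov reports to Nadia Fujita. Nadia Fujita's other direct reports are Zaid Hoffmann — 1 peer.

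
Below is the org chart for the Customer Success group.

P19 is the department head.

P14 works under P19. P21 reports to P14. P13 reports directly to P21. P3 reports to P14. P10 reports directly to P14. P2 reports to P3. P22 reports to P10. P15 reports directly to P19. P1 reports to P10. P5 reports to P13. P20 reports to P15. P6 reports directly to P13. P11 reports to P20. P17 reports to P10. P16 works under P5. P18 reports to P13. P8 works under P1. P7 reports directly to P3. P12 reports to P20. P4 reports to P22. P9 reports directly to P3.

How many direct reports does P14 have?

3

P14 directly manages P21, P3, P10. That is 3 direct reports.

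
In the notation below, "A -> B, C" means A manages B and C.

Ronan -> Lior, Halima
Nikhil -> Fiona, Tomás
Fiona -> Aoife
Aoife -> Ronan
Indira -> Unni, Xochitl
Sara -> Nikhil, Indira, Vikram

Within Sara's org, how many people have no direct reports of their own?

6

The people in Sara's organization with no one reporting to them are Vikram, Xochitl, Unni, Tomás, Halima, Lior. That is 6.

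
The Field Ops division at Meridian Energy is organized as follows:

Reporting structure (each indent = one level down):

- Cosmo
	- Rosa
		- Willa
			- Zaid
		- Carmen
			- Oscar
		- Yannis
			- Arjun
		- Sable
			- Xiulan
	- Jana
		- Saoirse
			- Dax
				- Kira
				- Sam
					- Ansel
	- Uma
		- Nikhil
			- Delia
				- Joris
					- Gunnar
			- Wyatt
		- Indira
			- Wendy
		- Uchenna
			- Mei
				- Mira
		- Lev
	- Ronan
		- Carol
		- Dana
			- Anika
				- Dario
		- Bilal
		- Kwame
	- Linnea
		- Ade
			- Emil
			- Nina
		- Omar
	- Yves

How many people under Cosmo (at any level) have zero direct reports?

19

The people in Cosmo's organization with no one reporting to them are Yves, Omar, Nina, Emil, Kwame, Bilal, Dario, Carol, Lev, Mira, Wendy, Wyatt, Gunnar, Ansel, Kira, Xiulan, Arjun, Oscar, Zaid. That is 19.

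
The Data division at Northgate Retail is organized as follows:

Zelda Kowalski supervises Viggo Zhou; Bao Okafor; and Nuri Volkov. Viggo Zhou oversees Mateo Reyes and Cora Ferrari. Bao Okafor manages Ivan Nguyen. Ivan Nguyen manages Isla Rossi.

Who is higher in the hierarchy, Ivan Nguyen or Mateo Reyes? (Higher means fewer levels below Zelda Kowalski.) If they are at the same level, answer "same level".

same level

Both Ivan Nguyen and Mateo Reyes are 2 levels below Zelda Kowalski.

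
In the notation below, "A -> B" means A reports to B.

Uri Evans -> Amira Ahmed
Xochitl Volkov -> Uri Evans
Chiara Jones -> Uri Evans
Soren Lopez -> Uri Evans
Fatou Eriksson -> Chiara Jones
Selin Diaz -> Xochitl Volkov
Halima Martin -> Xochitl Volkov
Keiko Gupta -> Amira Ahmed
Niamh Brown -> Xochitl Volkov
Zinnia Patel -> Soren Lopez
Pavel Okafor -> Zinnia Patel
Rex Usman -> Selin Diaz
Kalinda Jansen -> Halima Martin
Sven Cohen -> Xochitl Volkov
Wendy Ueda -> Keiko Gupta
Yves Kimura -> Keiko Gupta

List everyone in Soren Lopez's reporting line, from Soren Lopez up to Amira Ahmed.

Soren Lopez -> Uri Evans -> Amira Ahmed

Soren Lopez reports to Uri Evans. Uri Evans reports to Amira Ahmed. Amira Ahmed is at the top.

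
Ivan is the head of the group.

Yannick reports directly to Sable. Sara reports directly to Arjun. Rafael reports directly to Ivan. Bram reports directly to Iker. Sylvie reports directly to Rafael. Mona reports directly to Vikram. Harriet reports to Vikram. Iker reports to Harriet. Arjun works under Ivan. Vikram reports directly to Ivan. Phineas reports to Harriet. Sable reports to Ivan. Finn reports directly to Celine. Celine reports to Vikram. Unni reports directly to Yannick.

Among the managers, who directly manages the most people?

Direct-report counts: Ivan has 4; Rafael has 1; Sable has 1; Yannick has 1; Arjun has 1; Vikram has 3; Celine has 1; Harriet has 2; Iker has 1. The largest is 4, held by Ivan.

Ivan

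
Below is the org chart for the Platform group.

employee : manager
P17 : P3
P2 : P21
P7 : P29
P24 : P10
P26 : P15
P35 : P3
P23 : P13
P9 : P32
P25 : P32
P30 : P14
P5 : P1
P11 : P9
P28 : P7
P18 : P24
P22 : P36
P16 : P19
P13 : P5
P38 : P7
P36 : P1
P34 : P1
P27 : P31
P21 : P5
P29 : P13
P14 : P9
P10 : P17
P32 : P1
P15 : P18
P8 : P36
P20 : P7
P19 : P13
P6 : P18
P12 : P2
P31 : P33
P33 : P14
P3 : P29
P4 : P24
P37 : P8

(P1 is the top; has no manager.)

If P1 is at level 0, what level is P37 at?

Chain from P37 up to P1: P37 → P8 → P36 → P1. That is 3 steps up, so P37 is 3 levels below P1.

3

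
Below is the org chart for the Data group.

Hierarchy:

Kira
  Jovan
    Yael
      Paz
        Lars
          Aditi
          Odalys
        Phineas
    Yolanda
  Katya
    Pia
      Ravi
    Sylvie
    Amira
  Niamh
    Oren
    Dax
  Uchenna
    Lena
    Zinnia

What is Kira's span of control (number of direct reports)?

4

Kira directly manages Jovan, Katya, Niamh, Uchenna. That is 4 direct reports.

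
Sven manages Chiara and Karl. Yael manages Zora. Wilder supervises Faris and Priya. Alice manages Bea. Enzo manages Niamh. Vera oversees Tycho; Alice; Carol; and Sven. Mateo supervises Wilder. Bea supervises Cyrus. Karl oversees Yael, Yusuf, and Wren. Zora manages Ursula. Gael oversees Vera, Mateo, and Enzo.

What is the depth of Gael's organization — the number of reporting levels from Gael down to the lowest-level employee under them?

The longest chain under Gael runs Gael → Vera → Sven → Karl → Yael → Zora → Ursula, which is 6 levels below Gael.

6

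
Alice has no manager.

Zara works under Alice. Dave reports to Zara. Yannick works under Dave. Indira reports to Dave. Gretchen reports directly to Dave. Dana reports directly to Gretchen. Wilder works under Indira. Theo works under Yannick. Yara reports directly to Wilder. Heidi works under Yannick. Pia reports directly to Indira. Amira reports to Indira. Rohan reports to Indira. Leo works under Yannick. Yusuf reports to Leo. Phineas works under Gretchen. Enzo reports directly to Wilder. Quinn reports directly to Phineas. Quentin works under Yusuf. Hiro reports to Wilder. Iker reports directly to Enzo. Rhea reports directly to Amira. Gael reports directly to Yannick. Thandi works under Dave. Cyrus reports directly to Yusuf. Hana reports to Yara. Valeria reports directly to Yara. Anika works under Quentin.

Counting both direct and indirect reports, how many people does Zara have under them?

27

Zara directly manages Dave. Under Dave: Thandi, Gretchen, Phineas, Quinn, Dana, Indira, Rohan, Amira, Rhea, Pia, Wilder, Hiro, Enzo, Iker, Yara, Valeria, Hana, Yannick, Gael, Leo, Yusuf, Cyrus, Quentin, Anika, Heidi, Theo (26). That's 27 in total.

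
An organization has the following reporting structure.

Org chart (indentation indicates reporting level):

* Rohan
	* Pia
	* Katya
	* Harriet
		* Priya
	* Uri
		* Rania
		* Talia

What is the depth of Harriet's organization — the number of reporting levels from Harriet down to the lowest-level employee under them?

The longest chain under Harriet runs Harriet → Priya, which is 1 level below Harriet.

1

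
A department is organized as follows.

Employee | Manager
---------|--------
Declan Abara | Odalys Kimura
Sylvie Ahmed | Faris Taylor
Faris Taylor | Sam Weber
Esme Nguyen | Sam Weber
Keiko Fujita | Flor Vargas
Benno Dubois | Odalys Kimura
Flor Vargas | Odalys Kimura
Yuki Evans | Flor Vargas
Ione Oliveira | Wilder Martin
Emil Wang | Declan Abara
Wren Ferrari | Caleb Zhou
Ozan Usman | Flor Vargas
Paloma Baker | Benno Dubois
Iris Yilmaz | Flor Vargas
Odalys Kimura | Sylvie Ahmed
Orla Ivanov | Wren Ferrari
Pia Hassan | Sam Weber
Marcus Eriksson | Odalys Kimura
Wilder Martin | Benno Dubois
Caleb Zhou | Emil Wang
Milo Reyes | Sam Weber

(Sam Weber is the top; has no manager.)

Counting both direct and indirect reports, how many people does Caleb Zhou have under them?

2

Caleb Zhou directly manages Wren Ferrari. Under Wren Ferrari: Orla Ivanov (1). That's 2 in total.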